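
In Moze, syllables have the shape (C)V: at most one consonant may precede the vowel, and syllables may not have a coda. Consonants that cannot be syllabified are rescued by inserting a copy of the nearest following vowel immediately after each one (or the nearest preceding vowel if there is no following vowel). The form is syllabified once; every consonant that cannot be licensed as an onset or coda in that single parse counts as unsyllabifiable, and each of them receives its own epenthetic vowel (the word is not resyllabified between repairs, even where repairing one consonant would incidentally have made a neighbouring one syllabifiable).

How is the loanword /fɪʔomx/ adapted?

The consonants /m/, /x/ cannot be parsed into a legal (C)V syllable (no codas are permitted; onsets are limited to one consonant).
Inserting the epenthetic vowel yields /m/ → /mo/, /x/ → /xo/.

fɪʔomoxo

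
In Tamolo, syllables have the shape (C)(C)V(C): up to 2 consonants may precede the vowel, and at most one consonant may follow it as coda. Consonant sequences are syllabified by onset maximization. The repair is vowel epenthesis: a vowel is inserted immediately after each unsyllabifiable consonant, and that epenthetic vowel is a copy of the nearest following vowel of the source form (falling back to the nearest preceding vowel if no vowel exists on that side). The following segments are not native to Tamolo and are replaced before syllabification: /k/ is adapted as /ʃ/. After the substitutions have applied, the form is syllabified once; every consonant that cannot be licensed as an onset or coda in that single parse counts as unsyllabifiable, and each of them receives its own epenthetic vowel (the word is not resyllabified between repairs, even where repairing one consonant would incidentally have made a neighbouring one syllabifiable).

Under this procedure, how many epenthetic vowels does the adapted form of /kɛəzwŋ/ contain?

After substitution the input is /ʃɛəzwŋ/.
The unsyllabifiable consonants are /w/, /ŋ/; each receives one epenthetic vowel.

2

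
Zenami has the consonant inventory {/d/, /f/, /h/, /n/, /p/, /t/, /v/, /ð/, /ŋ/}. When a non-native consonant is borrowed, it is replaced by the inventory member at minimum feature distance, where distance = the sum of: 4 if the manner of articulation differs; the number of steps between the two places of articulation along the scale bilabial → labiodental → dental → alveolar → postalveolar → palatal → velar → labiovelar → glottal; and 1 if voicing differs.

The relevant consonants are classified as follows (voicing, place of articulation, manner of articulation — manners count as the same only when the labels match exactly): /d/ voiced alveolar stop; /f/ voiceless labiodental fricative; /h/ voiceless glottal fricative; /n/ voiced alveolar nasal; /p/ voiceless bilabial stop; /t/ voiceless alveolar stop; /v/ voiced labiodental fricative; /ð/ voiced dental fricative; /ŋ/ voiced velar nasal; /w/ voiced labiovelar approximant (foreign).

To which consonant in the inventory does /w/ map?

/ŋ/ is closest: manner differs (approximant→nasal, +4), place distance 1 (labiovelar→velar), same voicing; total 5. Next closest is /h/ at distance 6.

ŋ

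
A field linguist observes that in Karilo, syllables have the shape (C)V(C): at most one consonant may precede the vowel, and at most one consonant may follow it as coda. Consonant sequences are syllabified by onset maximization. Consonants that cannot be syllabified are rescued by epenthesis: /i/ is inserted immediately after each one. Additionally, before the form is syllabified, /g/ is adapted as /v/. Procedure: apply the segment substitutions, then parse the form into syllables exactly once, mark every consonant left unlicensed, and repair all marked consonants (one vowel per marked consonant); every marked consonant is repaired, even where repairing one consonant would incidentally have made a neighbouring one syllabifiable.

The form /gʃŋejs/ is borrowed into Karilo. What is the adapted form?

viʃiŋejsi

Substitution: /g/ → /v/, giving /vʃŋejs/.
Syllabifying with onset maximization leaves /v/, /ʃ/, /s/ stranded (at most one coda consonant is licensed; onsets are limited to one consonant).
Inserting the epenthetic vowel yields /v/ → /vi/, /ʃ/ → /ʃi/, /s/ → /si/.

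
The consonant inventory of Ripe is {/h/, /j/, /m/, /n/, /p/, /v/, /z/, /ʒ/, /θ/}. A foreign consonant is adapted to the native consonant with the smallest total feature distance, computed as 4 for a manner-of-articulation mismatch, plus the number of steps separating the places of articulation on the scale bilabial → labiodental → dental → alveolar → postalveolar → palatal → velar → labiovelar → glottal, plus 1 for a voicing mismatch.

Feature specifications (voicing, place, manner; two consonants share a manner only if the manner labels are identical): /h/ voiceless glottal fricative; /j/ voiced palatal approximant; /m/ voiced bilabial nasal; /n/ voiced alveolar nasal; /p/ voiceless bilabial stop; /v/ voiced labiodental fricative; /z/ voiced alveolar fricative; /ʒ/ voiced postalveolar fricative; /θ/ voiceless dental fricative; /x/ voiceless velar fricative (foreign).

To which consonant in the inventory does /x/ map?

/h/ is closest: same manner (fricative), place distance 2 (velar→glottal), same voicing; total 2. Next closest is /ʒ/ at distance 3.

h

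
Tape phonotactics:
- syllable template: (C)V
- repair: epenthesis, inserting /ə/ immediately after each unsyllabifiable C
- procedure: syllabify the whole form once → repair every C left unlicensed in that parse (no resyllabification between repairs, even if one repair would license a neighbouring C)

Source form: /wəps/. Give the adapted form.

The consonants /p/, /s/ cannot be parsed into a legal (C)V syllable (no codas are permitted; onsets are limited to one consonant).
Each unlicensed consonant becomes the onset of a new syllable: /p/ → /pə/, /s/ → /sə/.

wəpəsə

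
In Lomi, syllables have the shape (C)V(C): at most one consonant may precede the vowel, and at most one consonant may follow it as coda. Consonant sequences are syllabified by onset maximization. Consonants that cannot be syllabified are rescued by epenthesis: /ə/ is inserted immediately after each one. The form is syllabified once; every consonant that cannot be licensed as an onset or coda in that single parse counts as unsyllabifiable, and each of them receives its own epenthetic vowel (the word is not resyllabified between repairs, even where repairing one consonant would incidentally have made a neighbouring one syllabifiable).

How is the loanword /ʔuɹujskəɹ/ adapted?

ʔuɹujsəkəɹ

Under (C)V(C), the unsyllabifiable consonants are /s/ (at most one coda consonant is licensed; onsets are limited to one consonant).
Epenthesis after each stranded consonant: /s/ → /sə/.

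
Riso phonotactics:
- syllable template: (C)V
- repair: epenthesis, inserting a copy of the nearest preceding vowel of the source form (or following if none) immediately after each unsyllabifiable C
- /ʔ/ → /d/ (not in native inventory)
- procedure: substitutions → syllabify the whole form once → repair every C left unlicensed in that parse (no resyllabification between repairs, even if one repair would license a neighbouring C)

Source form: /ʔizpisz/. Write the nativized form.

dizipisizi

Substitution: /ʔ/ → /d/, giving /dizpisz/.
Under (C)V, the unsyllabifiable consonants are /z/, /s/, /z/ (no codas are permitted; onsets are limited to one consonant).
Epenthesis after each stranded consonant: /z/ → /zi/, /s/ → /si/, /z/ → /zi/.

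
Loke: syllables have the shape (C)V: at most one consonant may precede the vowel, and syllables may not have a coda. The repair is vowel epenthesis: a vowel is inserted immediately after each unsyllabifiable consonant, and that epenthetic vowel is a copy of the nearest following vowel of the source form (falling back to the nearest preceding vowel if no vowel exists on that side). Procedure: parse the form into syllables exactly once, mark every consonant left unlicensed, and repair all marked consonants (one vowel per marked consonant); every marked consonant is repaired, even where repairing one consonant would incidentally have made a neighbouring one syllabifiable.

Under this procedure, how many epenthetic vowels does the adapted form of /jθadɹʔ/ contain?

4

The unsyllabifiable consonants are /j/, /d/, /ɹ/, /ʔ/; each receives one epenthetic vowel.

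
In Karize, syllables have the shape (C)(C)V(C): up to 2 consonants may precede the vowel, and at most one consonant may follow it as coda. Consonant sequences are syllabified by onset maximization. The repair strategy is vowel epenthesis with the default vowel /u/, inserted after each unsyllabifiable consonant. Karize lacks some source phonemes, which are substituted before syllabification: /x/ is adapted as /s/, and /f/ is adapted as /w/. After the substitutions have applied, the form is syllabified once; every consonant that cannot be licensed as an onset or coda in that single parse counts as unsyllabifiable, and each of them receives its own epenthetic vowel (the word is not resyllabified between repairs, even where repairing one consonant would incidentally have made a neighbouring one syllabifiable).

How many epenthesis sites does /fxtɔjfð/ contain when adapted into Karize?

After substitution the input is /wstɔjwð/.
The unsyllabifiable consonants are /w/, /w/, /ð/; each receives one epenthetic vowel.

3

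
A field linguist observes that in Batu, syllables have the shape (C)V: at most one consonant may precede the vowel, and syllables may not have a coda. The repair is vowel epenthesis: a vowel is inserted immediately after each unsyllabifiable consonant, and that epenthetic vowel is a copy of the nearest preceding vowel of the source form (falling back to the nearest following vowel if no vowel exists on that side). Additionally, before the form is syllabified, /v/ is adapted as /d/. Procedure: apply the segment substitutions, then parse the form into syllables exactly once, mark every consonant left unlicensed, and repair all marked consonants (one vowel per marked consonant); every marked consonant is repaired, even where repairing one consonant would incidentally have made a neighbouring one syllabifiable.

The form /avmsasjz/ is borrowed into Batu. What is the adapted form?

Substitution: /v/ → /d/, giving /admsasjz/.
Syllabifying with onset maximization leaves /d/, /m/, /s/, /j/, /z/ stranded (no codas are permitted; onsets are limited to one consonant).
Epenthesis after each stranded consonant: /d/ → /da/, /m/ → /ma/, /s/ → /sa/, /j/ → /ja/, /z/ → /za/.

adamasasajaza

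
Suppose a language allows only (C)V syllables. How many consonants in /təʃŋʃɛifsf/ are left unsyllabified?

5

Under (C)V, the unsyllabifiable consonants are /ʃ/, /ŋ/, /f/, /s/, /f/ (no codas are permitted; onsets are limited to one consonant).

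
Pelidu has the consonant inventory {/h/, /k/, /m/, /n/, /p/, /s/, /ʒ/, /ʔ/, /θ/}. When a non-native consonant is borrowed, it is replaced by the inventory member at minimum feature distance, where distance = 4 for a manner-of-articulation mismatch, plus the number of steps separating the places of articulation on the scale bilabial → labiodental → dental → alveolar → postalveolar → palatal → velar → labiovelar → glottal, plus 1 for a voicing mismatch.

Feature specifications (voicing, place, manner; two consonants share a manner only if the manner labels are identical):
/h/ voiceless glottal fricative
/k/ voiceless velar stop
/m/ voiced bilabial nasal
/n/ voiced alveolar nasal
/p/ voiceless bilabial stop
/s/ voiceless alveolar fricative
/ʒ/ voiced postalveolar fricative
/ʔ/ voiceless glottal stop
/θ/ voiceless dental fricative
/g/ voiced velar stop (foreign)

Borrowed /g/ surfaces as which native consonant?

/k/ is closest: same manner (stop), place distance 0 (velar→velar), voicing differs (+1); total 1. Next closest is /ʔ/ at distance 3.

k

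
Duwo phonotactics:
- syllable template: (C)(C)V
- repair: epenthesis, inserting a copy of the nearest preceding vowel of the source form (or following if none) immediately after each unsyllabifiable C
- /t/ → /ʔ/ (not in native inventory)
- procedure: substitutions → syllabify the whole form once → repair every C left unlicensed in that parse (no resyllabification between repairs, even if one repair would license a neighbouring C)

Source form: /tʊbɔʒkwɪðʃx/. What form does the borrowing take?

ʔʊbɔʒɔkwɪðɪʃɪxɪ

Substitution: /t/ → /ʔ/, giving /ʔʊbɔʒkwɪðʃx/.
Under (C)(C)V, the unsyllabifiable consonants are /ʒ/, /ð/, /ʃ/, /x/ (no codas are permitted; onsets may contain at most 2 consonants).
Each unlicensed consonant becomes the onset of a new syllable: /ʒ/ → /ʒɔ/, /ð/ → /ðɪ/, /ʃ/ → /ʃɪ/, /x/ → /xɪ/.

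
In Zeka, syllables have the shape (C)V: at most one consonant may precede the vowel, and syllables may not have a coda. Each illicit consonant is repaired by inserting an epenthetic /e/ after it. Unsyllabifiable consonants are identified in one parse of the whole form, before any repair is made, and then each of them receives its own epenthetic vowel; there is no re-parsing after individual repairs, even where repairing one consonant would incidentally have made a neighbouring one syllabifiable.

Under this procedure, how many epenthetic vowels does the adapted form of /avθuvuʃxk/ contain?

The unsyllabifiable consonants are /v/, /ʃ/, /x/, /k/; each receives one epenthetic vowel.

4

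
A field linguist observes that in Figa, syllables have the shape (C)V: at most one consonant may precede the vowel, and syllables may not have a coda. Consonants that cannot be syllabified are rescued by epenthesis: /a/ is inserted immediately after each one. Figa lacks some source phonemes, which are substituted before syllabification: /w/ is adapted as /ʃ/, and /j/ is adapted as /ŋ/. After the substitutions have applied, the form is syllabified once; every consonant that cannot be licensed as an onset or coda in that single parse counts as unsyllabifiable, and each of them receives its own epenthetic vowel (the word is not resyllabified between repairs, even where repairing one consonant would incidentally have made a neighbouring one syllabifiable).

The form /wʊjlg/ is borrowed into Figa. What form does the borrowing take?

Substitution: /w/ → /ʃ/, /j/ → /ŋ/, giving /ʃʊŋlg/.
The consonants /ŋ/, /l/, /g/ cannot be parsed into a legal (C)V syllable (no codas are permitted; onsets are limited to one consonant).
Epenthesis after each stranded consonant: /ŋ/ → /ŋa/, /l/ → /la/, /g/ → /ga/.

ʃʊŋalaga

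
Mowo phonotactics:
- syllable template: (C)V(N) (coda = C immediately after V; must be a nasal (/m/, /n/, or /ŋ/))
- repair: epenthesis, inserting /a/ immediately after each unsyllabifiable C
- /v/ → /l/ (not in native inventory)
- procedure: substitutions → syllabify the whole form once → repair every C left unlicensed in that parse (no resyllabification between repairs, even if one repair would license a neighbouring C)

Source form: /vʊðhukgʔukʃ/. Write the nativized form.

lʊðahukagaʔukaʃa

Substitution: /v/ → /l/, giving /lʊðhukgʔukʃ/.
Under (C)V(N), the unsyllabifiable consonants are /ð/, /k/, /g/, /k/, /ʃ/ (only a nasal (/m/, /n/, or /ŋ/) is licensed in coda position; onsets are limited to one consonant).
Inserting the epenthetic vowel yields /ð/ → /ða/, /k/ → /ka/, /g/ → /ga/, /k/ → /ka/, /ʃ/ → /ʃa/.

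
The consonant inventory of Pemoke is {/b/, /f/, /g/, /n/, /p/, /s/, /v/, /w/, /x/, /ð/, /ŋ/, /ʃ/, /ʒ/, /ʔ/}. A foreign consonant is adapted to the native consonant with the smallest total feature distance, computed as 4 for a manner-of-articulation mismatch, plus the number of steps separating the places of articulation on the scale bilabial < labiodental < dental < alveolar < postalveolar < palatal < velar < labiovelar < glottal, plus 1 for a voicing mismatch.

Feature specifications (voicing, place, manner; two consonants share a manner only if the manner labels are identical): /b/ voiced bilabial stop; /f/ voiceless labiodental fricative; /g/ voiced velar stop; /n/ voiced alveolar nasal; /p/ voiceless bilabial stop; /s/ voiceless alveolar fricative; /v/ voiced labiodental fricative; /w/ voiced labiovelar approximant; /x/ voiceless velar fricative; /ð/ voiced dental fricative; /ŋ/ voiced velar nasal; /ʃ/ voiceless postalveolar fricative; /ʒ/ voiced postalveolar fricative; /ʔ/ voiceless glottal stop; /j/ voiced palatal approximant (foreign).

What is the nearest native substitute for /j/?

w

/w/ is closest: same manner (approximant), place distance 2 (palatal→labiovelar), same voicing; total 2. Next closest is /g/ at distance 5.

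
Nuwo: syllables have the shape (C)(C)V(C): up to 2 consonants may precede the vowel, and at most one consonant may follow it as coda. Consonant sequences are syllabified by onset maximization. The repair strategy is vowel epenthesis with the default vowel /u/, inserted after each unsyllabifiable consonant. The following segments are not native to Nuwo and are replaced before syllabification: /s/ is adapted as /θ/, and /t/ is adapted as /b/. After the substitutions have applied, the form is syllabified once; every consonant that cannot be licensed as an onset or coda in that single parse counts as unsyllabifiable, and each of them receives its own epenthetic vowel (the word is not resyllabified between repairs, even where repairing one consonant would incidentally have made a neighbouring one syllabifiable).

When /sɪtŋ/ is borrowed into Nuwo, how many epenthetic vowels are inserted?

1

After substitution the input is /θɪbŋ/.
The unsyllabifiable consonants are /ŋ/; each receives one epenthetic vowel.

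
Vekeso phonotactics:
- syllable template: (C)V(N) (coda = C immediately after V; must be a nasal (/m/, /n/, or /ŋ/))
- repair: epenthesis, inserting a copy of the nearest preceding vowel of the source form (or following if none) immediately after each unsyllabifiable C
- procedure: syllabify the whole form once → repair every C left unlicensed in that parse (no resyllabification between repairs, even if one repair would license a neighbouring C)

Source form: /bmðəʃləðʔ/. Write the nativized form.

Under (C)V(N), the unsyllabifiable consonants are /b/, /m/, /ʃ/, /ð/, /ʔ/ (only a nasal (/m/, /n/, or /ŋ/) is licensed in coda position; onsets are limited to one consonant).
Epenthesis after each stranded consonant: /b/ → /bə/, /m/ → /mə/, /ʃ/ → /ʃə/, /ð/ → /ðə/, /ʔ/ → /ʔə/.

bəməðəʃələðəʔə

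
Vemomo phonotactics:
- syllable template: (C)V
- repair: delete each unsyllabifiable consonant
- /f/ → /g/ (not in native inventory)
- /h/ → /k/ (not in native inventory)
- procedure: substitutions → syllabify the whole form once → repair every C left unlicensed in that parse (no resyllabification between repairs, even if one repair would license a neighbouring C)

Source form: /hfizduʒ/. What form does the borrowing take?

gidu

Substitution: /h/ → /k/, /f/ → /g/, giving /kgizduʒ/.
Under (C)V, the unsyllabifiable consonants are /k/, /z/, /ʒ/ (no codas are permitted; onsets are limited to one consonant).
Deletion applies to /k/, /z/, /ʒ/.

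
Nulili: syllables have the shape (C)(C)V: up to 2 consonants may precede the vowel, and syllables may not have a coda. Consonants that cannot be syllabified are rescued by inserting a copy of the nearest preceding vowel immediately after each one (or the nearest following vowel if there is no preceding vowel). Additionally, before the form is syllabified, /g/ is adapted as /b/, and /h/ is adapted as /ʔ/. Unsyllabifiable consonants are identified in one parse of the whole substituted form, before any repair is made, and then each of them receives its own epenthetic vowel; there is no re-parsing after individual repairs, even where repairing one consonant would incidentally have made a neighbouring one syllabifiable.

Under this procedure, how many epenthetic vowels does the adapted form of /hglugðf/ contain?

After substitution the input is /ʔblubðf/.
The unsyllabifiable consonants are /ʔ/, /b/, /ð/, /f/; each receives one epenthetic vowel.

4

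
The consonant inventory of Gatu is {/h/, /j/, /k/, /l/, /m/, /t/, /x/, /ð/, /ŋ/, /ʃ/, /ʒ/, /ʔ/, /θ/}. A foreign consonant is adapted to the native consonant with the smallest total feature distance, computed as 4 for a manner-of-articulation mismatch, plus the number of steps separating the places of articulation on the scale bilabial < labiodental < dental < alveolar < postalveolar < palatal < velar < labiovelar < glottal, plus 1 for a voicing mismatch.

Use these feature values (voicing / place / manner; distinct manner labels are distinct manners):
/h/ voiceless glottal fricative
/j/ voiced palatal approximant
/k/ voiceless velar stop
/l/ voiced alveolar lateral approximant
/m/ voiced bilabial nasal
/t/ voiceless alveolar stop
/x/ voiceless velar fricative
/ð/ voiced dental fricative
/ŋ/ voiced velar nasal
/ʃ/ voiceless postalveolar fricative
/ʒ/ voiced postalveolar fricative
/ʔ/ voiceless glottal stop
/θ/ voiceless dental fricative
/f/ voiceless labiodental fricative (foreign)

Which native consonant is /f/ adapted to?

θ

/θ/ is closest: same manner (fricative), place distance 1 (labiodental→dental), same voicing; total 1. Next closest is /ð/ at distance 2.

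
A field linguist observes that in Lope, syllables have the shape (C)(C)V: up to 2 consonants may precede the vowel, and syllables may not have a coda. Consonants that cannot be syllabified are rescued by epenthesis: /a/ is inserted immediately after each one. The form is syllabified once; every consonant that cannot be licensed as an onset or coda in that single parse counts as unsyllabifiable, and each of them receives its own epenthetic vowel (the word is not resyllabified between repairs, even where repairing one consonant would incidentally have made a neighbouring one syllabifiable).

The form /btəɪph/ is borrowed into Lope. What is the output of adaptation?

btəɪpaha

Under (C)(C)V, the unsyllabifiable consonants are /p/, /h/ (no codas are permitted; onsets may contain at most 2 consonants).
Each unlicensed consonant becomes the onset of a new syllable: /p/ → /pa/, /h/ → /ha/.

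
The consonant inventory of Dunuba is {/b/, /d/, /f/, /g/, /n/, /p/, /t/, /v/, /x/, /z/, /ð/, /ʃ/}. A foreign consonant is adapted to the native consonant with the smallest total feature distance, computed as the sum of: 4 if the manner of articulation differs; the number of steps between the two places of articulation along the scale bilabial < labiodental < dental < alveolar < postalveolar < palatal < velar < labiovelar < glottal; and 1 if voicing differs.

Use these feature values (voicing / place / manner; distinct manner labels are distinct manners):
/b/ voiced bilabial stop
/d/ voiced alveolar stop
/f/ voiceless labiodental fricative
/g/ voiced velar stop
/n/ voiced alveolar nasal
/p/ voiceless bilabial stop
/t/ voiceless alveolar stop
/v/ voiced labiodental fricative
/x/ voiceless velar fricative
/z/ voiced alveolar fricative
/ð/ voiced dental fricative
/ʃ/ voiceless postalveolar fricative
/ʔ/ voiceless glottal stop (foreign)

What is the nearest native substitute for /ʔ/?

/g/ is closest: same manner (stop), place distance 2 (glottal→velar), voicing differs (+1); total 3. Next closest is /t/ at distance 5.

g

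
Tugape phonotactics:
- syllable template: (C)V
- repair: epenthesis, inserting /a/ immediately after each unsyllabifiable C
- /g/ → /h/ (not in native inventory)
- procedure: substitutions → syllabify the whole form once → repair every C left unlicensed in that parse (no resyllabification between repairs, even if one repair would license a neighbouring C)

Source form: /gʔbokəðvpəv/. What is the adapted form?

Substitution: /g/ → /h/, giving /hʔbokəðvpəv/.
Under (C)V, the unsyllabifiable consonants are /h/, /ʔ/, /ð/, /v/, /v/ (no codas are permitted; onsets are limited to one consonant).
Inserting the epenthetic vowel yields /h/ → /ha/, /ʔ/ → /ʔa/, /ð/ → /ða/, /v/ → /va/, /v/ → /va/.

haʔabokəðavapəva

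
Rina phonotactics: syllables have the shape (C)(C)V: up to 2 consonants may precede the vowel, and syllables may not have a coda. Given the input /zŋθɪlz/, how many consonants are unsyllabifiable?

Under (C)(C)V, the unsyllabifiable consonants are /z/, /l/, /z/ (no codas are permitted; onsets may contain at most 2 consonants).

3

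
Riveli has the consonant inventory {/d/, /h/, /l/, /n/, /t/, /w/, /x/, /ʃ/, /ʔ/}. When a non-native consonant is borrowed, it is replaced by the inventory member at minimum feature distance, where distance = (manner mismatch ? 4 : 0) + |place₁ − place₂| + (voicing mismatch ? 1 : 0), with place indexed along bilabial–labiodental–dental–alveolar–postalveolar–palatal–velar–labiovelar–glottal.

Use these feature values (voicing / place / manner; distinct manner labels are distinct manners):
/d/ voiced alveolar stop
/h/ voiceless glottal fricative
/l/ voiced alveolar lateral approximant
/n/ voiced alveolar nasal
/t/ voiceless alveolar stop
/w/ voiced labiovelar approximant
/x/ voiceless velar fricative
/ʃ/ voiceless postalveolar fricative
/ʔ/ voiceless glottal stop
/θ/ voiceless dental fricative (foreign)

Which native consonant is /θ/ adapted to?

/ʃ/ is closest: same manner (fricative), place distance 2 (dental→postalveolar), same voicing; total 2. Next closest is /x/ at distance 4.

ʃ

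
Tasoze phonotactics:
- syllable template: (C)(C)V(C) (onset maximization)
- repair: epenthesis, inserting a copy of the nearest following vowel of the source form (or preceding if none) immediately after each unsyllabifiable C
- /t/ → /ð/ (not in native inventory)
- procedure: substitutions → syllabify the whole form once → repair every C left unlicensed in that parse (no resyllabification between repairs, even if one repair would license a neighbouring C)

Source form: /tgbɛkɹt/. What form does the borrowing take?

Substitution: /t/ → /ð/, giving /ðgbɛkɹð/.
The consonants /ð/, /ɹ/, /ð/ cannot be parsed into a legal (C)(C)V(C) syllable (at most one coda consonant is licensed; onsets may contain at most 2 consonants).
Each unlicensed consonant becomes the onset of a new syllable: /ð/ → /ðɛ/, /ɹ/ → /ɹɛ/, /ð/ → /ðɛ/.

ðɛgbɛkɹɛðɛ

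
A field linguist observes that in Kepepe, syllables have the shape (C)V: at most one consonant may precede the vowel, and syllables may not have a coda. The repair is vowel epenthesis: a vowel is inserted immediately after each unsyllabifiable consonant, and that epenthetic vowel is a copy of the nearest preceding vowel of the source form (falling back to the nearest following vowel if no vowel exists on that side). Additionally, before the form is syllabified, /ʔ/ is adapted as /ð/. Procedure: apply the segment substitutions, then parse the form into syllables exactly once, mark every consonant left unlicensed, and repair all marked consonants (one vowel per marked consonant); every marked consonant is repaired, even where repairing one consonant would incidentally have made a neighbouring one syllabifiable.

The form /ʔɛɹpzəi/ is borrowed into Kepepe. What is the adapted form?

Substitution: /ʔ/ → /ð/, giving /ðɛɹpzəi/.
The consonants /ɹ/, /p/ cannot be parsed into a legal (C)V syllable (no codas are permitted; onsets are limited to one consonant).
Inserting the epenthetic vowel yields /ɹ/ → /ɹɛ/, /p/ → /pɛ/.

ðɛɹɛpɛzəi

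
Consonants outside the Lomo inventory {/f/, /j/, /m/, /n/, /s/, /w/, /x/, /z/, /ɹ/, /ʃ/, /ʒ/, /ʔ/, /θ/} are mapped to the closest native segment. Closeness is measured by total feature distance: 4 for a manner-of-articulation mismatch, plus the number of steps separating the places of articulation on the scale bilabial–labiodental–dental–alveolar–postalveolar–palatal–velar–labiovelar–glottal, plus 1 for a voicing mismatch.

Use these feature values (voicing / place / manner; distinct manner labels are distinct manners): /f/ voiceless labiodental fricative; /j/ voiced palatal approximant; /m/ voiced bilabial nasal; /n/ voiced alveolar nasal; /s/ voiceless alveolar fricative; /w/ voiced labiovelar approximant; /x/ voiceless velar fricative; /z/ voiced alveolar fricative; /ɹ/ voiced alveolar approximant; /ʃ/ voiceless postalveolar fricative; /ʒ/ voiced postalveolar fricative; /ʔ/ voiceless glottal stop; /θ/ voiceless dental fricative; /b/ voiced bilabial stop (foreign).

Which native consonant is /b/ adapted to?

/m/ is closest: manner differs (stop→nasal, +4), place distance 0 (bilabial→bilabial), same voicing; total 4. Next closest is /f/ at distance 6.

m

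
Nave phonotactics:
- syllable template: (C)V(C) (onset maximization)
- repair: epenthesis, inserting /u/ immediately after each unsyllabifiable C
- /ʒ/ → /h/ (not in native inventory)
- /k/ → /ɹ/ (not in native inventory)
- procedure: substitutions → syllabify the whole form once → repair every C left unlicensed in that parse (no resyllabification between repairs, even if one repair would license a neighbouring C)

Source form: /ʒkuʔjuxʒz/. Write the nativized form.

huɹuʔjuxhuzu

Substitution: /ʒ/ → /h/, /k/ → /ɹ/, giving /hɹuʔjuxhz/.
Under (C)V(C), the unsyllabifiable consonants are /h/, /h/, /z/ (at most one coda consonant is licensed; onsets are limited to one consonant).
Each unlicensed consonant becomes the onset of a new syllable: /h/ → /hu/, /h/ → /hu/, /z/ → /zu/.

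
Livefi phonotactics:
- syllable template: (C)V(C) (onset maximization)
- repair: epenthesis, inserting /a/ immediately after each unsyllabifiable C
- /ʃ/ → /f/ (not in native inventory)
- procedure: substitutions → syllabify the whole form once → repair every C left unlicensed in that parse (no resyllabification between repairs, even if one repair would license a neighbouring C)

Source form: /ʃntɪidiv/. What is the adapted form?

fanatɪidiv

Substitution: /ʃ/ → /f/, giving /fntɪidiv/.
Syllabifying with onset maximization leaves /f/, /n/ stranded (at most one coda consonant is licensed; onsets are limited to one consonant).
Epenthesis after each stranded consonant: /f/ → /fa/, /n/ → /na/.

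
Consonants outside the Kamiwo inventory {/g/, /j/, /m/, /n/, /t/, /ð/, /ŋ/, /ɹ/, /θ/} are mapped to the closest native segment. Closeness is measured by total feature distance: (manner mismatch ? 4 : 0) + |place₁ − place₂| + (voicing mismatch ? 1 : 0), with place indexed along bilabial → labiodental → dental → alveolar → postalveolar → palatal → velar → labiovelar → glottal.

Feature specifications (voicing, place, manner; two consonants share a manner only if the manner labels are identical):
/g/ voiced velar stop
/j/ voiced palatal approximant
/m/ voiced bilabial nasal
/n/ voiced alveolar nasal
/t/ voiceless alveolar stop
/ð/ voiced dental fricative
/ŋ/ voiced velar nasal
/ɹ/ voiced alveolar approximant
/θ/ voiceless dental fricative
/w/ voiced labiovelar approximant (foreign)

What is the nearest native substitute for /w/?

j

/j/ is closest: same manner (approximant), place distance 2 (labiovelar→palatal), same voicing; total 2. Next closest is /ɹ/ at distance 4.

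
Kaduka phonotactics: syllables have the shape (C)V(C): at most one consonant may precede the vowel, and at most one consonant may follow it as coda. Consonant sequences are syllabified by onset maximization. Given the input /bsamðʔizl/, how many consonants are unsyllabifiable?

Syllabifying with onset maximization leaves /b/, /ð/, /l/ stranded (at most one coda consonant is licensed; onsets are limited to one consonant).

3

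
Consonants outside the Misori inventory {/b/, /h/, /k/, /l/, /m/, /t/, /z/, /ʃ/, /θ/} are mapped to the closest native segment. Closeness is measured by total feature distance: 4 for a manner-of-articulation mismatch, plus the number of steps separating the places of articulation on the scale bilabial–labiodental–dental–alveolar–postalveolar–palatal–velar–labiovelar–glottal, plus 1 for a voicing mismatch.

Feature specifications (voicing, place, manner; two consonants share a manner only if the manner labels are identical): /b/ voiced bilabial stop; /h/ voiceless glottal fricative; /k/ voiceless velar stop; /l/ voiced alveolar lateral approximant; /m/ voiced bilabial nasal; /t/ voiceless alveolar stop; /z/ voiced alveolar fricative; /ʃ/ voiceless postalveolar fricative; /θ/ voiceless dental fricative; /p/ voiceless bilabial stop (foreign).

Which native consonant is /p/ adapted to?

/b/ is closest: same manner (stop), place distance 0 (bilabial→bilabial), voicing differs (+1); total 1. Next closest is /t/ at distance 3.

b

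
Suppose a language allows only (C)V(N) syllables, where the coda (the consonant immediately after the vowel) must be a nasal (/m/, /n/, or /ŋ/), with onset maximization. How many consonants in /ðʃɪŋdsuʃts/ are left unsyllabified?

5

Under (C)V(N), the unsyllabifiable consonants are /ð/, /d/, /ʃ/, /t/, /s/ (only a nasal (/m/, /n/, or /ŋ/) is licensed in coda position; onsets are limited to one consonant).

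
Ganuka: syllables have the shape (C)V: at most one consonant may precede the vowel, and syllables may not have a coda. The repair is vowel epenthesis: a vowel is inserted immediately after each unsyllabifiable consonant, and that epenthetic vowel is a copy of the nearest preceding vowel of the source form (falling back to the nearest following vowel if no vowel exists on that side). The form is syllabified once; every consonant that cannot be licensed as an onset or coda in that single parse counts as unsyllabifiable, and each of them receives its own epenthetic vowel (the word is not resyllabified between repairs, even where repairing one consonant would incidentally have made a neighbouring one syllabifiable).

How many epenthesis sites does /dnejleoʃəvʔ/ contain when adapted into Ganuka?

The unsyllabifiable consonants are /d/, /j/, /v/, /ʔ/; each receives one epenthetic vowel.

4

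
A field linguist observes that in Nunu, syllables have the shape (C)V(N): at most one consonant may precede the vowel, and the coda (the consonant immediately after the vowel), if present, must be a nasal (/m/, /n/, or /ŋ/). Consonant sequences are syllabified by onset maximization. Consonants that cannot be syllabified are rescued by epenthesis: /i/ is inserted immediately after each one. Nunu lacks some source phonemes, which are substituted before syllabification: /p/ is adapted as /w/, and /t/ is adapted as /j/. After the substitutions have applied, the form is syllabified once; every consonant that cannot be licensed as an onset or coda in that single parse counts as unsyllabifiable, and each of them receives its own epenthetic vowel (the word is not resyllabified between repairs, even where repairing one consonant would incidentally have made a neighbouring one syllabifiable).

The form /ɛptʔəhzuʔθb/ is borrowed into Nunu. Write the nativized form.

ɛwijiʔəhizuʔiθibi

Substitution: /p/ → /w/, /t/ → /j/, giving /ɛwjʔəhzuʔθb/.
Syllabifying with onset maximization leaves /w/, /j/, /h/, /ʔ/, /θ/, /b/ stranded (only a nasal (/m/, /n/, or /ŋ/) is licensed in coda position; onsets are limited to one consonant).
Epenthesis after each stranded consonant: /w/ → /wi/, /j/ → /ji/, /h/ → /hi/, /ʔ/ → /ʔi/, /θ/ → /θi/, /b/ → /bi/.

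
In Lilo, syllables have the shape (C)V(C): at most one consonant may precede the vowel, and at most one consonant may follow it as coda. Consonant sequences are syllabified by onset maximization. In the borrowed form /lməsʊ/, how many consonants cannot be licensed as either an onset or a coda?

Syllabifying with onset maximization leaves /l/ stranded (at most one coda consonant is licensed; onsets are limited to one consonant).

1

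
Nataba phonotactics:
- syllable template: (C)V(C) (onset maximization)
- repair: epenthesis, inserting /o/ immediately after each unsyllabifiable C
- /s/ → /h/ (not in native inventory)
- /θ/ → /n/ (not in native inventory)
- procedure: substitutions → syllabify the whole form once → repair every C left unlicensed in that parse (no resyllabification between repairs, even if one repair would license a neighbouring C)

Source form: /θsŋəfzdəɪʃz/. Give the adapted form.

Substitution: /θ/ → /n/, /s/ → /h/, giving /nhŋəfzdəɪʃz/.
The consonants /n/, /h/, /z/, /z/ cannot be parsed into a legal (C)V(C) syllable (at most one coda consonant is licensed; onsets are limited to one consonant).
Epenthesis after each stranded consonant: /n/ → /no/, /h/ → /ho/, /z/ → /zo/, /z/ → /zo/.

nohoŋəfzodəɪʃzo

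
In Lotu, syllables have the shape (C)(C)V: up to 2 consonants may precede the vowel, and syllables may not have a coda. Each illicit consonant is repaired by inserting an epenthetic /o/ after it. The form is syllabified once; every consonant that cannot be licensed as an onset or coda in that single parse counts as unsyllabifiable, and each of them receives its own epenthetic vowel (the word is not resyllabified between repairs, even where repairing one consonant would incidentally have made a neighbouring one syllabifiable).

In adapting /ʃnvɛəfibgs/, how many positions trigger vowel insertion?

4

The unsyllabifiable consonants are /ʃ/, /b/, /g/, /s/; each receives one epenthetic vowel.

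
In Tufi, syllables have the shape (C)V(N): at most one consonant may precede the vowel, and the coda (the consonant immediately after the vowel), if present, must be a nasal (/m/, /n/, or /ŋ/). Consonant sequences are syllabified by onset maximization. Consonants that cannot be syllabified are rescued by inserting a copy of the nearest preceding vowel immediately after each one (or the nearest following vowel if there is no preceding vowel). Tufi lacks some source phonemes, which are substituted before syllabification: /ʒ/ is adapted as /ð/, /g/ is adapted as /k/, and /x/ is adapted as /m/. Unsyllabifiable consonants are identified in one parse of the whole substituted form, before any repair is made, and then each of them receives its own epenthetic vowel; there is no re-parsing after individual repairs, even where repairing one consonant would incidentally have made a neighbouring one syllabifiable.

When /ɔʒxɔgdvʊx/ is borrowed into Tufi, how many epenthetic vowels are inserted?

3

After substitution the input is /ɔðmɔkdvʊm/.
The unsyllabifiable consonants are /ð/, /k/, /d/; each receives one epenthetic vowel.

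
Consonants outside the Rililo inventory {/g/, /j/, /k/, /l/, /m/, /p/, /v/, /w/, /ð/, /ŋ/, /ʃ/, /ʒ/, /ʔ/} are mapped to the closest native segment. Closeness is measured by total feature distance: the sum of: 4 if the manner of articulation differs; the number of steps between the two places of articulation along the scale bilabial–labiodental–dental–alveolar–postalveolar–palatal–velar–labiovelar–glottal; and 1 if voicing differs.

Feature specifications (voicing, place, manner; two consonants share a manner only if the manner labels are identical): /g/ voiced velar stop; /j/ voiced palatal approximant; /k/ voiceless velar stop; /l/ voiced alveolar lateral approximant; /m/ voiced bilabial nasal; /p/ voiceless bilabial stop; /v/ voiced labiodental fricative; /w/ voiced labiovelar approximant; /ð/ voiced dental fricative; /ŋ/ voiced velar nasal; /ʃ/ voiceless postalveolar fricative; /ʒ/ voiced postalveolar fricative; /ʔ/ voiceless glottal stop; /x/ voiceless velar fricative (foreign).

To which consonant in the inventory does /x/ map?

ʃ

/ʃ/ is closest: same manner (fricative), place distance 2 (velar→postalveolar), same voicing; total 2. Next closest is /ʒ/ at distance 3.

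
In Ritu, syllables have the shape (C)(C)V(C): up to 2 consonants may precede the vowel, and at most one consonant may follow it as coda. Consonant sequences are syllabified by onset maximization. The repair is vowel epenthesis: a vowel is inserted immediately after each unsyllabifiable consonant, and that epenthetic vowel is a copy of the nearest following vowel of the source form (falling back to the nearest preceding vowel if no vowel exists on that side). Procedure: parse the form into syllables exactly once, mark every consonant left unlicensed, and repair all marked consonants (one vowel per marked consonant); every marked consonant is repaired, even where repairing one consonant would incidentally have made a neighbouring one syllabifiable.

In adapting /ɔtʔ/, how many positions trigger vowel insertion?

1

The unsyllabifiable consonants are /ʔ/; each receives one epenthetic vowel.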